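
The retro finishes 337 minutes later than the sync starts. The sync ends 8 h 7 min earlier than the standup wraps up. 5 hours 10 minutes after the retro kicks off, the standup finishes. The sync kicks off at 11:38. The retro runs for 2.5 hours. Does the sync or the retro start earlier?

the sync

The retro ends at 11:38 + 337 min = 17:15.
The retro starts at 17:15 − 150 min = 14:45.
The sync starts at 11:38 and the retro starts at 14:45, so the sync is first.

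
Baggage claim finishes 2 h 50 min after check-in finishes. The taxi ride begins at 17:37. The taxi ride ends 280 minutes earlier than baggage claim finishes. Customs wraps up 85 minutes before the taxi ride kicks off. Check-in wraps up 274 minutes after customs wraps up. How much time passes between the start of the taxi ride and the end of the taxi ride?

79 minutes

Customs ends at 17:37 − 85 min = 16:12.
Check-in ends at 16:12 + 274 min = 20:46.
Baggage claim ends at 20:46 + 170 min = 23:36.
The taxi ride ends at 23:36 − 280 min = 18:56.
From 17:37 to 18:56 is 79 minutes.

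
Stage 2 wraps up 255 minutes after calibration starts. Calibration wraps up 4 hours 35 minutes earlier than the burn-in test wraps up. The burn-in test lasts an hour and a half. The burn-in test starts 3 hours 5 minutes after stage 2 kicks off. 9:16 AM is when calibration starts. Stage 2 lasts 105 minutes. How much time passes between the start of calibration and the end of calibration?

2 h 30 min

Stage 2 ends at 9:16 AM + 255 min = 1:31 PM.
Stage 2 starts at 1:31 PM − 105 min = 11:46 AM.
The burn-in test starts at 11:46 AM + 185 min = 2:51 PM.
The burn-in test ends at 2:51 PM + 90 min = 4:21 PM.
Calibration ends at 4:21 PM − 275 min = 11:46 AM.
From 9:16 AM to 11:46 AM is 2 h 30 min.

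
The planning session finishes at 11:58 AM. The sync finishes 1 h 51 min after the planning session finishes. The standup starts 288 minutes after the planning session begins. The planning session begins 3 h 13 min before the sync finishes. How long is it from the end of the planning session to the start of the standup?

The sync ends at 11:58 AM + 111 min = 1:49 PM.
The planning session starts at 1:49 PM − 193 min = 10:36 AM.
The standup starts at 10:36 AM + 288 min = 3:24 PM.
From 11:58 AM to 3:24 PM is 3 h 26 min.

3 h 26 min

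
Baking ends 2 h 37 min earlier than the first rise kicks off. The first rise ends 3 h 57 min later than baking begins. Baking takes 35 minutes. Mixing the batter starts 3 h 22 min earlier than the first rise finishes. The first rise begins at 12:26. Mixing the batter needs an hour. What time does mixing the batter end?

Baking ends at 12:26 − 157 min = 09:49.
Baking starts at 09:49 − 35 min = 09:14.
The first rise ends at 09:14 + 237 min = 13:11.
Mixing the batter starts at 13:11 − 202 min = 09:49.
Mixing the batter ends at 09:49 + 60 min = 10:49.

10:49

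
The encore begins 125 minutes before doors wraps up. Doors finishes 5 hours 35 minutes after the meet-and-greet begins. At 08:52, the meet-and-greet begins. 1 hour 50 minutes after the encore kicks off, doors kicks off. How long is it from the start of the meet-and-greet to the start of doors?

5 hours 20 minutes

Doors ends at 08:52 + 335 min = 14:27.
The encore starts at 14:27 − 125 min = 12:22.
Doors starts at 12:22 + 110 min = 14:12.
From 08:52 to 14:12 is 5 hours 20 minutes.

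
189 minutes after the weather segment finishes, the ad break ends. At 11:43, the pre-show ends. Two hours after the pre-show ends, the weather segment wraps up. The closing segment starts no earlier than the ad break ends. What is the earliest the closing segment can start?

The weather segment ends at 11:43 + 120 min = 13:43.
The ad break ends at 13:43 + 189 min = 16:52.
The closing segment is bounded by the ad break, so the earliest it can start is 16:52.

16:52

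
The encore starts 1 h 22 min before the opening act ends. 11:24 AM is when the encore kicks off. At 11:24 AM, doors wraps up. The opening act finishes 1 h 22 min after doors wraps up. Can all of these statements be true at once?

The opening act ends at 11:24 AM + 82 min = 12:46 PM.
The encore starts at 12:46 PM − 82 min = 11:24 AM.
That matches the stated 11:24 AM, so the schedule is consistent.

Yes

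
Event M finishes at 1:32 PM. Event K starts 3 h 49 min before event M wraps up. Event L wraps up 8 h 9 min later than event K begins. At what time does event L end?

5:52 PM

Event K starts at 1:32 PM − 229 min = 9:43 AM.
Event L ends at 9:43 AM + 489 min = 5:52 PM.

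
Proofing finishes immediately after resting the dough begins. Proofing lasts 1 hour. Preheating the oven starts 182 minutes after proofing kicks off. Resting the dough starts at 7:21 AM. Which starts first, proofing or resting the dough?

proofing

Proofing ends at 7:21 AM.
Proofing starts at 7:21 AM − 60 min = 6:21 AM.
Proofing starts at 6:21 AM and resting the dough starts at 7:21 AM, so proofing is first.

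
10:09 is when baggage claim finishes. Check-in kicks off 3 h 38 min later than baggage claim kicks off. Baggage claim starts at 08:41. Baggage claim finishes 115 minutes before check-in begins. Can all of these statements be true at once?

Check-in starts at 08:41 + 218 min = 12:19.
Baggage claim ends at 12:19 − 115 min = 10:24.
But baggage claim is also said to end at 10:09 — a 15-minute conflict.

No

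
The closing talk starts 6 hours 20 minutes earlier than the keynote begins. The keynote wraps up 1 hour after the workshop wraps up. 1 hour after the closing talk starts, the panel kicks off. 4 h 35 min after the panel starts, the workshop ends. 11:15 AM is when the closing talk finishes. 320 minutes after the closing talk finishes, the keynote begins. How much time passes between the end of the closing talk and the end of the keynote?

5 h 35 min

The keynote starts at 11:15 AM + 320 min = 4:35 PM.
The closing talk starts at 4:35 PM − 380 min = 10:15 AM.
The panel starts at 10:15 AM + 60 min = 11:15 AM.
The workshop ends at 11:15 AM + 275 min = 3:50 PM.
The keynote ends at 3:50 PM + 60 min = 4:50 PM.
From 11:15 AM to 4:50 PM is 5 h 35 min.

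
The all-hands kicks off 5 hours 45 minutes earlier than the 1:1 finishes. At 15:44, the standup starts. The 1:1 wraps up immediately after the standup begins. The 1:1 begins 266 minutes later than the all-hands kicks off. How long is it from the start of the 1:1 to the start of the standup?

1 h 19 min

The 1:1 ends at 15:44.
The all-hands starts at 15:44 − 345 min = 09:59.
The 1:1 starts at 09:59 + 266 min = 14:25.
From 14:25 to 15:44 is 1 h 19 min.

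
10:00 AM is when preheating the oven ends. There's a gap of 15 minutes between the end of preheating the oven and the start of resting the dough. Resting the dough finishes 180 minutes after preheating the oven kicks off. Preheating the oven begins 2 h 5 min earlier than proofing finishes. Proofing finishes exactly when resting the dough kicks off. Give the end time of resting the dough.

Resting the dough starts at 10:00 AM + 15 min = 10:15 AM.
So proofing ends at 10:15 AM.
Preheating the oven starts at 10:15 AM − 125 min = 8:10 AM.
Resting the dough ends at 8:10 AM + 180 min = 11:10 AM.

11:10 AM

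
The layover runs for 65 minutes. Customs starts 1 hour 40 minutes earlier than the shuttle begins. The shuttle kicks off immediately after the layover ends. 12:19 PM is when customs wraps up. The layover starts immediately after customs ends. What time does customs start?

The layover starts at 12:19 PM.
The layover ends at 12:19 PM + 65 min = 1:24 PM.
So the shuttle starts at 1:24 PM.
Customs starts at 1:24 PM − 100 min = 11:44 AM.

11:44 AM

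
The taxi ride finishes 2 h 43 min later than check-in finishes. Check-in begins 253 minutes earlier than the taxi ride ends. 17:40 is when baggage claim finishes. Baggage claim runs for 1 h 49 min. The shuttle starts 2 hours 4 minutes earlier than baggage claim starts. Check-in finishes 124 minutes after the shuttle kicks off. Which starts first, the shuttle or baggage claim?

Baggage claim starts at 17:40 − 109 min = 15:51.
The shuttle starts at 15:51 − 124 min = 13:47.
The shuttle starts at 13:47 and baggage claim starts at 15:51, so the shuttle is first.

the shuttle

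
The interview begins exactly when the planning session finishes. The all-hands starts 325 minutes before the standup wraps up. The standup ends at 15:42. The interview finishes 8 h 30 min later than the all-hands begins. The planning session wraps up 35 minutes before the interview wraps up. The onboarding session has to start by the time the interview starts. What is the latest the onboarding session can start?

18:12

The all-hands starts at 15:42 − 325 min = 10:17.
The interview ends at 10:17 + 510 min = 18:47.
The planning session ends at 18:47 − 35 min = 18:12.
So the interview starts at 18:12.
The onboarding session is bounded by the interview, so the latest it can start is 18:12.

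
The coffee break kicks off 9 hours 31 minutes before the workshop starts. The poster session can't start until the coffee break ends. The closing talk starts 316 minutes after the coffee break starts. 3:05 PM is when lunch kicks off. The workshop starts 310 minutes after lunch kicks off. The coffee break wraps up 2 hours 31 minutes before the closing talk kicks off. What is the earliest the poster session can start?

The workshop starts at 3:05 PM + 310 min = 8:15 PM.
The coffee break starts at 8:15 PM − 571 min = 10:44 AM.
The closing talk starts at 10:44 AM + 316 min = 4:00 PM.
The coffee break ends at 4:00 PM − 151 min = 1:29 PM.
The poster session is bounded by the coffee break, so the earliest it can start is 1:29 PM.

1:29 PM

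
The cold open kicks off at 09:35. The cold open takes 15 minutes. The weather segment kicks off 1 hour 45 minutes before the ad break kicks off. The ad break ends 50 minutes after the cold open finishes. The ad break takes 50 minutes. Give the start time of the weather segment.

The cold open ends at 09:35 + 15 min = 09:50.
The ad break ends at 09:50 + 50 min = 10:40.
The ad break starts at 10:40 − 50 min = 09:50.
The weather segment starts at 09:50 − 105 min = 08:05.

08:05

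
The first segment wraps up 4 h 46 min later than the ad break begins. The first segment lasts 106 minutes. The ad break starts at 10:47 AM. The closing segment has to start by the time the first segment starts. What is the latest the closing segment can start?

The first segment ends at 10:47 AM + 286 min = 3:33 PM.
The first segment starts at 3:33 PM − 106 min = 1:47 PM.
The closing segment is bounded by the first segment, so the latest it can start is 1:47 PM.

1:47 PM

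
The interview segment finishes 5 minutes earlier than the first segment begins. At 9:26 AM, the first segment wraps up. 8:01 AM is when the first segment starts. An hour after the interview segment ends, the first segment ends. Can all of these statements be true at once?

The interview segment ends at 8:01 AM − 5 min = 7:56 AM.
The first segment ends at 7:56 AM + 60 min = 8:56 AM.
But the first segment is also said to end at 9:26 AM — a 30-minute conflict.

No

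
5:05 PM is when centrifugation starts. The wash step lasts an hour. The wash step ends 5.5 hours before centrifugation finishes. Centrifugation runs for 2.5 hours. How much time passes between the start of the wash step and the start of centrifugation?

Centrifugation ends at 5:05 PM + 150 min = 7:35 PM.
The wash step ends at 7:35 PM − 330 min = 2:05 PM.
The wash step starts at 2:05 PM − 60 min = 1:05 PM.
From 1:05 PM to 5:05 PM is 240 minutes.

240 minutes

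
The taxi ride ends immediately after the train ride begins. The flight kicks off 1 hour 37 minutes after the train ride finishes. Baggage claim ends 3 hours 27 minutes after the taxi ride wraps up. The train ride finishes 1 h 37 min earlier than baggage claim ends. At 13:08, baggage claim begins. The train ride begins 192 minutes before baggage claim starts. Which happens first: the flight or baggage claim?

The train ride starts at 13:08 − 192 min = 09:56.
So the taxi ride ends at 09:56.
Baggage claim ends at 09:56 + 207 min = 13:23.
The train ride ends at 13:23 − 97 min = 11:46.
The flight starts at 11:46 + 97 min = 13:23.
The flight starts at 13:23 and baggage claim starts at 13:08, so baggage claim is first.

baggage claim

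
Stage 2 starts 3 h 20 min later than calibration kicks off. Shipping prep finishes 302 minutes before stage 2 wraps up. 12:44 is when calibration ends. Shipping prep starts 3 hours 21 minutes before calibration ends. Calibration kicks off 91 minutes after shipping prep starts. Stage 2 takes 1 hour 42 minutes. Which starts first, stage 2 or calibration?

calibration

Shipping prep starts at 12:44 − 201 min = 09:23.
Calibration starts at 09:23 + 91 min = 10:54.
Stage 2 starts at 10:54 + 200 min = 14:14.
Stage 2 starts at 14:14 and calibration starts at 10:54, so calibration is first.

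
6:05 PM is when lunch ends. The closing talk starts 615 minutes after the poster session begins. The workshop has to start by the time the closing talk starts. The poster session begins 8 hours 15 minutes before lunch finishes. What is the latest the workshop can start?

The poster session starts at 6:05 PM − 495 min = 9:50 AM.
The closing talk starts at 9:50 AM + 615 min = 8:05 PM.
The workshop is bounded by the closing talk, so the latest it can start is 8:05 PM.

8:05 PM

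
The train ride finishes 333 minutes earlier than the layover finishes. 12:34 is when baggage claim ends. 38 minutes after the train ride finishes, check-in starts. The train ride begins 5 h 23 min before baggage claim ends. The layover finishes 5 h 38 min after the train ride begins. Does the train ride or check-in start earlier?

The train ride starts at 12:34 − 323 min = 07:11.
The layover ends at 07:11 + 338 min = 12:49.
The train ride ends at 12:49 − 333 min = 07:16.
Check-in starts at 07:16 + 38 min = 07:54.
The train ride starts at 07:11 and check-in starts at 07:54, so the train ride is first.

the train ride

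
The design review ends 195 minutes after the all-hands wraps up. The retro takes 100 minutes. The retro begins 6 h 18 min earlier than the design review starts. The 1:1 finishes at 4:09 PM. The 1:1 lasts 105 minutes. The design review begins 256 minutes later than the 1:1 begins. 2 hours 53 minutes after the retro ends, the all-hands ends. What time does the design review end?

The 1:1 starts at 4:09 PM − 105 min = 2:24 PM.
The design review starts at 2:24 PM + 256 min = 6:40 PM.
The retro starts at 6:40 PM − 378 min = 12:22 PM.
The retro ends at 12:22 PM + 100 min = 2:02 PM.
The all-hands ends at 2:02 PM + 173 min = 4:55 PM.
The design review ends at 4:55 PM + 195 min = 8:10 PM.

8:10 PM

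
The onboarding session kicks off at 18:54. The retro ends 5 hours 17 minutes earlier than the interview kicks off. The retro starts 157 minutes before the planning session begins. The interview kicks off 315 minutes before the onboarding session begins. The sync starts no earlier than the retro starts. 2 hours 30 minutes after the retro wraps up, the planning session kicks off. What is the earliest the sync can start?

The interview starts at 18:54 − 315 min = 13:39.
The retro ends at 13:39 − 317 min = 08:22.
The planning session starts at 08:22 + 150 min = 10:52.
The retro starts at 10:52 − 157 min = 08:15.
The sync is bounded by the retro, so the earliest it can start is 08:15.

08:15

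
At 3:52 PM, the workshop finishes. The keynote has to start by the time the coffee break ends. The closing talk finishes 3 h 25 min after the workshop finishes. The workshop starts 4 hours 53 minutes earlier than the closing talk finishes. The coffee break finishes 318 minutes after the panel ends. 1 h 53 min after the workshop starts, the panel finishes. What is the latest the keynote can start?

The closing talk ends at 3:52 PM + 205 min = 7:17 PM.
The workshop starts at 7:17 PM − 293 min = 2:24 PM.
The panel ends at 2:24 PM + 113 min = 4:17 PM.
The coffee break ends at 4:17 PM + 318 min = 9:35 PM.
The keynote is bounded by the coffee break, so the latest it can start is 9:35 PM.

9:35 PM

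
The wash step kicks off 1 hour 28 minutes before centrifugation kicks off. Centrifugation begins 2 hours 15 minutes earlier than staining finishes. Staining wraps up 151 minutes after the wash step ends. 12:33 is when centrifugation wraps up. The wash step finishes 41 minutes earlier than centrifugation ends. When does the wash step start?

The wash step ends at 12:33 − 41 min = 11:52.
Staining ends at 11:52 + 151 min = 14:23.
Centrifugation starts at 14:23 − 135 min = 12:08.
The wash step starts at 12:08 − 88 min = 10:40.

10:40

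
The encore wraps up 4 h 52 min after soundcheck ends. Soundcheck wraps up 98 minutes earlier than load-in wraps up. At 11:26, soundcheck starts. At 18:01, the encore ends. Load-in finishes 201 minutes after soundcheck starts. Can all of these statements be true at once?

Yes

Load-in ends at 11:26 + 201 min = 14:47.
Soundcheck ends at 14:47 − 98 min = 13:09.
The encore ends at 13:09 + 292 min = 18:01.
That matches the stated 18:01, so the schedule is consistent.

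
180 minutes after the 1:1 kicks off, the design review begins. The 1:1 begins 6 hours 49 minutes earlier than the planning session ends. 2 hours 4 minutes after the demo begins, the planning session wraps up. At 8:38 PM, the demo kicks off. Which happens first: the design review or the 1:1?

the 1:1

The planning session ends at 8:38 PM + 124 min = 10:42 PM.
The 1:1 starts at 10:42 PM − 409 min = 3:53 PM.
The design review starts at 3:53 PM + 180 min = 6:53 PM.
The design review starts at 6:53 PM and the 1:1 starts at 3:53 PM, so the 1:1 is first.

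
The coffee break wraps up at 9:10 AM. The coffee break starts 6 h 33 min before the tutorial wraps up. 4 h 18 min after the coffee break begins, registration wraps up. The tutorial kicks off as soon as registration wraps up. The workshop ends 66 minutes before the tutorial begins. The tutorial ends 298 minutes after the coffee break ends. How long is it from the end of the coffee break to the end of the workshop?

The tutorial ends at 9:10 AM + 298 min = 2:08 PM.
The coffee break starts at 2:08 PM − 393 min = 7:35 AM.
Registration ends at 7:35 AM + 258 min = 11:53 AM.
So the tutorial starts at 11:53 AM.
The workshop ends at 11:53 AM − 66 min = 10:47 AM.
From 9:10 AM to 10:47 AM is 1 hour 37 minutes.

1 hour 37 minutes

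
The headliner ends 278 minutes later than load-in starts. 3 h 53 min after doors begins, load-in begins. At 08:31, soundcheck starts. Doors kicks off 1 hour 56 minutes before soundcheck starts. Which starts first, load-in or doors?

Doors starts at 08:31 − 116 min = 06:35.
Load-in starts at 06:35 + 233 min = 10:28.
Load-in starts at 10:28 and doors starts at 06:35, so doors is first.

doors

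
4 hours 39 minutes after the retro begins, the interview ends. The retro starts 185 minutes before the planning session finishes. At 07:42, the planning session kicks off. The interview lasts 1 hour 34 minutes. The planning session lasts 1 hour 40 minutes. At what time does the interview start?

The planning session ends at 07:42 + 100 min = 09:22.
The retro starts at 09:22 − 185 min = 06:17.
The interview ends at 06:17 + 279 min = 10:56.
The interview starts at 10:56 − 94 min = 09:22.

09:22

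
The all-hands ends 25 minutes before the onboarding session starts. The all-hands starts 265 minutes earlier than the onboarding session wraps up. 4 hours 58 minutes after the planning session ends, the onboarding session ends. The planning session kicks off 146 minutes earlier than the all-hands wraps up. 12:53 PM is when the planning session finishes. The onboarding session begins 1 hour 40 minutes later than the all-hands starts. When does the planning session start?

12:15 PM

The onboarding session ends at 12:53 PM + 298 min = 5:51 PM.
The all-hands starts at 5:51 PM − 265 min = 1:26 PM.
The onboarding session starts at 1:26 PM + 100 min = 3:06 PM.
The all-hands ends at 3:06 PM − 25 min = 2:41 PM.
The planning session starts at 2:41 PM − 146 min = 12:15 PM.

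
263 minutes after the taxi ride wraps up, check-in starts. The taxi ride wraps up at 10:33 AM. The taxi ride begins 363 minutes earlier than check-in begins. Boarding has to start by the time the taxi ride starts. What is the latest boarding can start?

8:53 AM

Check-in starts at 10:33 AM + 263 min = 2:56 PM.
The taxi ride starts at 2:56 PM − 363 min = 8:53 AM.
Boarding is bounded by the taxi ride, so the latest it can start is 8:53 AM.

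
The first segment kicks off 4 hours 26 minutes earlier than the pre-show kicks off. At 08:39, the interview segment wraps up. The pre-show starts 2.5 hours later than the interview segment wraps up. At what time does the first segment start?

06:43

The pre-show starts at 08:39 + 150 min = 11:09.
The first segment starts at 11:09 − 266 min = 06:43.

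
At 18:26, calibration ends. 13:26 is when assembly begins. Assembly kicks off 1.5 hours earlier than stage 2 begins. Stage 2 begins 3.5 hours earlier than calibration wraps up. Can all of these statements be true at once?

Stage 2 starts at 18:26 − 210 min = 14:56.
Assembly starts at 14:56 − 90 min = 13:26.
That matches the stated 13:26, so the schedule is consistent.

Yes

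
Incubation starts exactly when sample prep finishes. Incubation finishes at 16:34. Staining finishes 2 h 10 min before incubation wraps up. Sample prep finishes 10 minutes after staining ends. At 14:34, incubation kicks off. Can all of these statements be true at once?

Yes

Staining ends at 16:34 − 130 min = 14:24.
Sample prep ends at 14:24 + 10 min = 14:34.
So incubation starts at 14:34.
That matches the stated 14:34, so the schedule is consistent.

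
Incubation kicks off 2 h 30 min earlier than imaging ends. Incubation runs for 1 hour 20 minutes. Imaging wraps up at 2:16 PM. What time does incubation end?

Incubation starts at 2:16 PM − 150 min = 11:46 AM.
Incubation ends at 11:46 AM + 80 min = 1:06 PM.

1:06 PM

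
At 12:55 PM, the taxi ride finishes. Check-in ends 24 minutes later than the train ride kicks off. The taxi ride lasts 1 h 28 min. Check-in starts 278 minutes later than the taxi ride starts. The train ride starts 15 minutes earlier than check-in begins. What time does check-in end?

The taxi ride starts at 12:55 PM − 88 min = 11:27 AM.
Check-in starts at 11:27 AM + 278 min = 4:05 PM.
The train ride starts at 4:05 PM − 15 min = 3:50 PM.
Check-in ends at 3:50 PM + 24 min = 4:14 PM.

4:14 PM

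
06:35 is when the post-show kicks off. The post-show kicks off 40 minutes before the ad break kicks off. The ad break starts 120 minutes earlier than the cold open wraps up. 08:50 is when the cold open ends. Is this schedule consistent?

The ad break starts at 08:50 − 120 min = 06:50.
The post-show starts at 06:50 − 40 min = 06:10.
But the post-show is also said to start at 06:35 — a 25-minute conflict.

No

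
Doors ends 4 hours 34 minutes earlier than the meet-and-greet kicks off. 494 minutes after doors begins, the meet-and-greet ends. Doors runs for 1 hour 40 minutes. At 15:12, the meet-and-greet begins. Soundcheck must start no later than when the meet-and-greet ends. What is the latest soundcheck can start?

Doors ends at 15:12 − 274 min = 10:38.
Doors starts at 10:38 − 100 min = 08:58.
The meet-and-greet ends at 08:58 + 494 min = 17:12.
Soundcheck is bounded by the meet-and-greet, so the latest it can start is 17:12.

17:12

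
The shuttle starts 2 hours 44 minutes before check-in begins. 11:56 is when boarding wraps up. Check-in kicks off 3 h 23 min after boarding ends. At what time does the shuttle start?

12:35

Check-in starts at 11:56 + 203 min = 15:19.
The shuttle starts at 15:19 − 164 min = 12:35.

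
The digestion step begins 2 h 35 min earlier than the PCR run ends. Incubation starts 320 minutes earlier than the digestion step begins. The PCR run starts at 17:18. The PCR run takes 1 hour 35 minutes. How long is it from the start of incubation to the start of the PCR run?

380 minutes

The PCR run ends at 17:18 + 95 min = 18:53.
The digestion step starts at 18:53 − 155 min = 16:18.
Incubation starts at 16:18 − 320 min = 10:58.
From 10:58 to 17:18 is 380 minutes.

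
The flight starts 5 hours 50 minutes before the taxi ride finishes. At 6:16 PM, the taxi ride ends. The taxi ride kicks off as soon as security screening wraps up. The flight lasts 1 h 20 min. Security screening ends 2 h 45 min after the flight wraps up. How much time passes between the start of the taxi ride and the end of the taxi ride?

1 hour 45 minutes

The flight starts at 6:16 PM − 350 min = 12:26 PM.
The flight ends at 12:26 PM + 80 min = 1:46 PM.
Security screening ends at 1:46 PM + 165 min = 4:31 PM.
So the taxi ride starts at 4:31 PM.
From 4:31 PM to 6:16 PM is 1 hour 45 minutes.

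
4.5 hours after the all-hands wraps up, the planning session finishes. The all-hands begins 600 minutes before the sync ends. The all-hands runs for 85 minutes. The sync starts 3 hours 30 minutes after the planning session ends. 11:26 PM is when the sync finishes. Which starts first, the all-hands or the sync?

the all-hands

The all-hands starts at 11:26 PM − 600 min = 1:26 PM.
The all-hands ends at 1:26 PM + 85 min = 2:51 PM.
The planning session ends at 2:51 PM + 270 min = 7:21 PM.
The sync starts at 7:21 PM + 210 min = 10:51 PM.
The all-hands starts at 1:26 PM and the sync starts at 10:51 PM, so the all-hands is first.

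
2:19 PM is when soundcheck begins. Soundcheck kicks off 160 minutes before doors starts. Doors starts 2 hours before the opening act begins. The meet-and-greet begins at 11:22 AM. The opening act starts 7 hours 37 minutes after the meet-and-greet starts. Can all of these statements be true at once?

The opening act starts at 11:22 AM + 457 min = 6:59 PM.
Doors starts at 6:59 PM − 120 min = 4:59 PM.
Soundcheck starts at 4:59 PM − 160 min = 2:19 PM.
That matches the stated 2:19 PM, so the schedule is consistent.

Yes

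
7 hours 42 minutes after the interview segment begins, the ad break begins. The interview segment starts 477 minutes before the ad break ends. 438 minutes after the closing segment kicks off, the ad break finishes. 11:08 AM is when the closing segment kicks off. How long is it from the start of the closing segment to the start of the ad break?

The ad break ends at 11:08 AM + 438 min = 6:26 PM.
The interview segment starts at 6:26 PM − 477 min = 10:29 AM.
The ad break starts at 10:29 AM + 462 min = 6:11 PM.
From 11:08 AM to 6:11 PM is 423 minutes.

423 minutes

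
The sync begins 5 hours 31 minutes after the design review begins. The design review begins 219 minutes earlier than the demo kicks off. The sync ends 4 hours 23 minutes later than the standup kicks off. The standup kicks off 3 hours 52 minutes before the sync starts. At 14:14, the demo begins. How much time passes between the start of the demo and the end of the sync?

143 minutes

The design review starts at 14:14 − 219 min = 10:35.
The sync starts at 10:35 + 331 min = 16:06.
The standup starts at 16:06 − 232 min = 12:14.
The sync ends at 12:14 + 263 min = 16:37.
From 14:14 to 16:37 is 143 minutes.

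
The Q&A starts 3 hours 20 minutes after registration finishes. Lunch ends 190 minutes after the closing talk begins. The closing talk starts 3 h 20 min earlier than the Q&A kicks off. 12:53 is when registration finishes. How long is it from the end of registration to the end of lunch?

The Q&A starts at 12:53 + 200 min = 16:13.
The closing talk starts at 16:13 − 200 min = 12:53.
Lunch ends at 12:53 + 190 min = 16:03.
From 12:53 to 16:03 is 3 hours 10 minutes.

3 hours 10 minutes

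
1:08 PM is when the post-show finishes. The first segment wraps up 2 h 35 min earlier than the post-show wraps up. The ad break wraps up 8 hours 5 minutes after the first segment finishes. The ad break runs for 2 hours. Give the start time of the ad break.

The first segment ends at 1:08 PM − 155 min = 10:33 AM.
The ad break ends at 10:33 AM + 485 min = 6:38 PM.
The ad break starts at 6:38 PM − 120 min = 4:38 PM.

4:38 PM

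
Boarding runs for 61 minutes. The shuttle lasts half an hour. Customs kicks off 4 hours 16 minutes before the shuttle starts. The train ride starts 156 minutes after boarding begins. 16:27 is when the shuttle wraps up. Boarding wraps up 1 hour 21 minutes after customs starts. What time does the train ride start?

The shuttle starts at 16:27 − 30 min = 15:57.
Customs starts at 15:57 − 256 min = 11:41.
Boarding ends at 11:41 + 81 min = 13:02.
Boarding starts at 13:02 − 61 min = 12:01.
The train ride starts at 12:01 + 156 min = 14:37.

14:37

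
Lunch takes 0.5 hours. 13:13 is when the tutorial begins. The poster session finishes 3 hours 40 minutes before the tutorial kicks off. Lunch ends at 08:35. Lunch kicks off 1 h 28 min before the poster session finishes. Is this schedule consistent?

The poster session ends at 13:13 − 220 min = 09:33.
Lunch starts at 09:33 − 88 min = 08:05.
Lunch ends at 08:05 + 30 min = 08:35.
That matches the stated 08:35, so the schedule is consistent.

Yes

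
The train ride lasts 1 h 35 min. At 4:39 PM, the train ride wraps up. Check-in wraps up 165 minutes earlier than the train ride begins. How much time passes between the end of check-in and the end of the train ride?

The train ride starts at 4:39 PM − 95 min = 3:04 PM.
Check-in ends at 3:04 PM − 165 min = 12:19 PM.
From 12:19 PM to 4:39 PM is 4 h 20 min.

4 h 20 min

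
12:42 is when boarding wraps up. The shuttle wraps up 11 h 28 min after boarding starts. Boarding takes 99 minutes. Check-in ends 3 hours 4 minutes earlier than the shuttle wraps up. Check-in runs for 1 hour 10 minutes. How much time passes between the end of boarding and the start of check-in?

Boarding starts at 12:42 − 99 min = 11:03.
The shuttle ends at 11:03 + 688 min = 22:31.
Check-in ends at 22:31 − 184 min = 19:27.
Check-in starts at 19:27 − 70 min = 18:17.
From 12:42 to 18:17 is 5 hours 35 minutes.

5 hours 35 minutes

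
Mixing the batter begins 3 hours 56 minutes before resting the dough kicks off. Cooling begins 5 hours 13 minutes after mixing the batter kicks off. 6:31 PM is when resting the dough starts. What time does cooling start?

7:48 PM

Mixing the batter starts at 6:31 PM − 236 min = 2:35 PM.
Cooling starts at 2:35 PM + 313 min = 7:48 PM.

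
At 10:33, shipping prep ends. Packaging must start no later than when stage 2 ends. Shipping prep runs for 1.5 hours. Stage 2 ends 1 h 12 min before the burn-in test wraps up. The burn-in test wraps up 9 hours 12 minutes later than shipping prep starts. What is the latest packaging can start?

Shipping prep starts at 10:33 − 90 min = 09:03.
The burn-in test ends at 09:03 + 552 min = 18:15.
Stage 2 ends at 18:15 − 72 min = 17:03.
Packaging is bounded by stage 2, so the latest it can start is 17:03.

17:03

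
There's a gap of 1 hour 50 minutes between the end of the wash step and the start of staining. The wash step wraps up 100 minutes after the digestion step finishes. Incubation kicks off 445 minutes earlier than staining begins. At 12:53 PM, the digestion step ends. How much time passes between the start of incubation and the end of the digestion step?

3 h 55 min

The wash step ends at 12:53 PM + 100 min = 2:33 PM.
Staining starts at 2:33 PM + 110 min = 4:23 PM.
Incubation starts at 4:23 PM − 445 min = 8:58 AM.
From 8:58 AM to 12:53 PM is 3 h 55 min.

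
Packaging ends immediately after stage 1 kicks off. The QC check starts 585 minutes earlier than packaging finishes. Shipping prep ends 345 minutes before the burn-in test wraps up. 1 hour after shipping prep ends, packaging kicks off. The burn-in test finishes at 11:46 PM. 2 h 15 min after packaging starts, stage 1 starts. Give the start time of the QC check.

Shipping prep ends at 11:46 PM − 345 min = 6:01 PM.
Packaging starts at 6:01 PM + 60 min = 7:01 PM.
Stage 1 starts at 7:01 PM + 135 min = 9:16 PM.
So packaging ends at 9:16 PM.
The QC check starts at 9:16 PM − 585 min = 11:31 AM.

11:31 AM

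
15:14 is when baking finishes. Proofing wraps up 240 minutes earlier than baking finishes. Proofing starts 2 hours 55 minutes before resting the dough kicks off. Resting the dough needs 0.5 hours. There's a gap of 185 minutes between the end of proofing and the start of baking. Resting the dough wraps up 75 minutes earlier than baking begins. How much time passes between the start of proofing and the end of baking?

Proofing ends at 15:14 − 240 min = 11:14.
Baking starts at 11:14 + 185 min = 14:19.
Resting the dough ends at 14:19 − 75 min = 13:04.
Resting the dough starts at 13:04 − 30 min = 12:34.
Proofing starts at 12:34 − 175 min = 09:39.
From 09:39 to 15:14 is 335 minutes.

335 minutes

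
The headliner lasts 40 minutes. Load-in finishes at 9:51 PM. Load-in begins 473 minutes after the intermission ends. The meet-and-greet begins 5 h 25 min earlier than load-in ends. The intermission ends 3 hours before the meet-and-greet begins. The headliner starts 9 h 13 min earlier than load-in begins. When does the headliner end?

12:46 PM

The meet-and-greet starts at 9:51 PM − 325 min = 4:26 PM.
The intermission ends at 4:26 PM − 180 min = 1:26 PM.
Load-in starts at 1:26 PM + 473 min = 9:19 PM.
The headliner starts at 9:19 PM − 553 min = 12:06 PM.
The headliner ends at 12:06 PM + 40 min = 12:46 PM.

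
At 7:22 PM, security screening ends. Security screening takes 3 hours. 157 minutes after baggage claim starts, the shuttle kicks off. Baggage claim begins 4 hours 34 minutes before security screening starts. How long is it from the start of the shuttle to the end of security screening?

4 h 57 min

Security screening starts at 7:22 PM − 180 min = 4:22 PM.
Baggage claim starts at 4:22 PM − 274 min = 11:48 AM.
The shuttle starts at 11:48 AM + 157 min = 2:25 PM.
From 2:25 PM to 7:22 PM is 4 h 57 min.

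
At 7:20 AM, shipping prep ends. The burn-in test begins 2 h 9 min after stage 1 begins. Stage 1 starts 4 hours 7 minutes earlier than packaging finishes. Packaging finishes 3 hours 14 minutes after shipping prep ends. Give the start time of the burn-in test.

8:36 AM

Packaging ends at 7:20 AM + 194 min = 10:34 AM.
Stage 1 starts at 10:34 AM − 247 min = 6:27 AM.
The burn-in test starts at 6:27 AM + 129 min = 8:36 AM.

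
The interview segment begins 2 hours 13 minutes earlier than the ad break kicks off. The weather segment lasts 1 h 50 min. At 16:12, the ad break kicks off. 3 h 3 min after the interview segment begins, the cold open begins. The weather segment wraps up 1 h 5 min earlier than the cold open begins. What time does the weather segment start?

14:07

The interview segment starts at 16:12 − 133 min = 13:59.
The cold open starts at 13:59 + 183 min = 17:02.
The weather segment ends at 17:02 − 65 min = 15:57.
The weather segment starts at 15:57 − 110 min = 14:07.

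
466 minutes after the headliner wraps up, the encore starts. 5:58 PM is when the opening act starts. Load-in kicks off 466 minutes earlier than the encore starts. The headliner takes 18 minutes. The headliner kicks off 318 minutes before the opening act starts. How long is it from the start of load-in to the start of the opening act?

The headliner starts at 5:58 PM − 318 min = 12:40 PM.
The headliner ends at 12:40 PM + 18 min = 12:58 PM.
The encore starts at 12:58 PM + 466 min = 8:44 PM.
Load-in starts at 8:44 PM − 466 min = 12:58 PM.
From 12:58 PM to 5:58 PM is 300 minutes.

300 minutes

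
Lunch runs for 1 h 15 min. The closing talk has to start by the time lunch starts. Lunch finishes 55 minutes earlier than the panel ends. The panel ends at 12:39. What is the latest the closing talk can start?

Lunch ends at 12:39 − 55 min = 11:44.
Lunch starts at 11:44 − 75 min = 10:29.
The closing talk is bounded by lunch, so the latest it can start is 10:29.

10:29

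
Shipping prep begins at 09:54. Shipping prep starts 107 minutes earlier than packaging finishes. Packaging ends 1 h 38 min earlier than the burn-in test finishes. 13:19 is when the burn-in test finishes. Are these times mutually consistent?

Packaging ends at 13:19 − 98 min = 11:41.
Shipping prep starts at 11:41 − 107 min = 09:54.
That matches the stated 09:54, so the schedule is consistent.

Yes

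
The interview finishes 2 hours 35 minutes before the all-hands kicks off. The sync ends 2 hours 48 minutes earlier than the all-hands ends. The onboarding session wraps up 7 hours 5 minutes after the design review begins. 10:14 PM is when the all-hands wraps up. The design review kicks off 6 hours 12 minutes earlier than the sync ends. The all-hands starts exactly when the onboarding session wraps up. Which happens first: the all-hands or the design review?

the design review

The sync ends at 10:14 PM − 168 min = 7:26 PM.
The design review starts at 7:26 PM − 372 min = 1:14 PM.
The onboarding session ends at 1:14 PM + 425 min = 8:19 PM.
So the all-hands starts at 8:19 PM.
The all-hands starts at 8:19 PM and the design review starts at 1:14 PM, so the design review is first.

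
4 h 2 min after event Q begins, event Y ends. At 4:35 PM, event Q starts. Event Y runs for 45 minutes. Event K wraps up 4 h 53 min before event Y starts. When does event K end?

Event Y ends at 4:35 PM + 242 min = 8:37 PM.
Event Y starts at 8:37 PM − 45 min = 7:52 PM.
Event K ends at 7:52 PM − 293 min = 2:59 PM.

2:59 PM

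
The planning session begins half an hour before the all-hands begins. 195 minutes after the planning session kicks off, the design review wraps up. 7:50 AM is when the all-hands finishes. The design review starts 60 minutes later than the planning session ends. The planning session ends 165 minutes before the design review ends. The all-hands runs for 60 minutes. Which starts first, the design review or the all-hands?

the all-hands

The all-hands starts at 7:50 AM − 60 min = 6:50 AM.
The planning session starts at 6:50 AM − 30 min = 6:20 AM.
The design review ends at 6:20 AM + 195 min = 9:35 AM.
The planning session ends at 9:35 AM − 165 min = 6:50 AM.
The design review starts at 6:50 AM + 60 min = 7:50 AM.
The design review starts at 7:50 AM and the all-hands starts at 6:50 AM, so the all-hands is first.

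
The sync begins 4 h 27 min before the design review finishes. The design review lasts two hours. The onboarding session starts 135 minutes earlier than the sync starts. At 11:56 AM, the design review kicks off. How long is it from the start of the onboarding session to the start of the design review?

4 h 42 min

The design review ends at 11:56 AM + 120 min = 1:56 PM.
The sync starts at 1:56 PM − 267 min = 9:29 AM.
The onboarding session starts at 9:29 AM − 135 min = 7:14 AM.
From 7:14 AM to 11:56 AM is 4 h 42 min.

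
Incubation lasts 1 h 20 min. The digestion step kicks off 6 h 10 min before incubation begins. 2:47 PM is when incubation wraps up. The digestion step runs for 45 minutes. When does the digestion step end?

Incubation starts at 2:47 PM − 80 min = 1:27 PM.
The digestion step starts at 1:27 PM − 370 min = 7:17 AM.
The digestion step ends at 7:17 AM + 45 min = 8:02 AM.

8:02 AM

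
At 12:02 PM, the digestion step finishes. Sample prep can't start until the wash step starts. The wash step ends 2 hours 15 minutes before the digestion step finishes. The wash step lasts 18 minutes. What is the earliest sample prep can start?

The wash step ends at 12:02 PM − 135 min = 9:47 AM.
The wash step starts at 9:47 AM − 18 min = 9:29 AM.
Sample prep is bounded by the wash step, so the earliest it can start is 9:29 AM.

9:29 AM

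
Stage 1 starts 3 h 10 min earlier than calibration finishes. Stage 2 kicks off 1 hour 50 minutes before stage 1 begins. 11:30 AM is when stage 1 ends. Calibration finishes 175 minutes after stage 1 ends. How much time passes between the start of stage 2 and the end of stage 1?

2 h 5 min

Calibration ends at 11:30 AM + 175 min = 2:25 PM.
Stage 1 starts at 2:25 PM − 190 min = 11:15 AM.
Stage 2 starts at 11:15 AM − 110 min = 9:25 AM.
From 9:25 AM to 11:30 AM is 2 h 5 min.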